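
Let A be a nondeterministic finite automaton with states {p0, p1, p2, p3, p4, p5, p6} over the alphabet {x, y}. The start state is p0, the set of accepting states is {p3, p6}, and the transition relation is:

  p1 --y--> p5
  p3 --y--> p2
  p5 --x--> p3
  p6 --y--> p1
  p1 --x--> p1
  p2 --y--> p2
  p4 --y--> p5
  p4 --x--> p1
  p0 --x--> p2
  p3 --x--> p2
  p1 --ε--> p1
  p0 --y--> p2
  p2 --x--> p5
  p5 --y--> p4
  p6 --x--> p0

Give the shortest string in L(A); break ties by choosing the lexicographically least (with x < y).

xxx

A breadth-first search from p0 reaches an accepting state first via the path p0 → p2 → p5 → p3 on input xxx.
No string of length < 3 is accepted (BFS exhausts all shorter strings without reaching an accepting state), and xxx is the lexicographically least accepting string of length 3.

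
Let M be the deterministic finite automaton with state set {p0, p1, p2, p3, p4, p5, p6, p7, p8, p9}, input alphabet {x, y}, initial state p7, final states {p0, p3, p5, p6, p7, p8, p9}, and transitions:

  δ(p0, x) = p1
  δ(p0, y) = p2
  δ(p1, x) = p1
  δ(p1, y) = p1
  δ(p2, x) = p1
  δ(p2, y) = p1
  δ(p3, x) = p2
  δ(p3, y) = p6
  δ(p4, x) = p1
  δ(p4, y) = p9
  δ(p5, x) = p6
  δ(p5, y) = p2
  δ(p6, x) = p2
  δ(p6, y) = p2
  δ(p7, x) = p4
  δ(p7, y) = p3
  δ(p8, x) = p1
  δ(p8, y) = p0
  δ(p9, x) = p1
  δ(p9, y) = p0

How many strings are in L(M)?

5

The useful subgraph on states {p0, p3, p4, p6, p7, p9} is acyclic, so L(M) is finite; the longest accepting path visits 4 useful states, giving maximum string length 3.
Counting accepting paths from p7 by length: 1 of length 0, 1 of length 1, 2 of length 2, 1 of length 3. Total 5.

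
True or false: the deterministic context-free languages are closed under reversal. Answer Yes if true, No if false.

L = {c bⁿaⁿ : n≥0} ∪ {d b²ⁿaⁿ : n≥0} is a DCFL: the first symbol tells a deterministic PDA whether to pop one or two b's per a. Its reversal Lᴿ = {aⁿbⁿ c : n≥0} ∪ {aⁿb²ⁿ d : n≥0} is not. DCFLs are closed under right quotient by regular languages, and Lᴿ/{c, d} = {aⁿbⁿ : n≥0} ∪ {aⁿb²ⁿ : n≥0} — the standard context-free language accepted by no deterministic PDA (intuitively the machine would have to commit to a b-to-a ratio before the distinguishing marker arrives; formally, a DPDA for it would have a single run on aⁿb²ⁿ, accepting after the prefix aⁿbⁿ and accepting again after n more b's; an ordinary PDA that simulates it on a's and b's and, at any moment when it is accepting, may switch to reading only a fresh letter e while feeding each e to the simulation as a b, would accept aⁱbʲeᵏ (k≥1) exactly when both aⁱbʲ and aⁱbʲ⁺ᵏ are in the language, i.e. its language intersected with the regular set a*b*e⁺ would be exactly {aⁿbⁿeⁿ : n≥1} — impossible, since context-free languages are closed under intersection with regular sets and {aⁿbⁿeⁿ} is not context-free). So Lᴿ cannot be a DCFL.

No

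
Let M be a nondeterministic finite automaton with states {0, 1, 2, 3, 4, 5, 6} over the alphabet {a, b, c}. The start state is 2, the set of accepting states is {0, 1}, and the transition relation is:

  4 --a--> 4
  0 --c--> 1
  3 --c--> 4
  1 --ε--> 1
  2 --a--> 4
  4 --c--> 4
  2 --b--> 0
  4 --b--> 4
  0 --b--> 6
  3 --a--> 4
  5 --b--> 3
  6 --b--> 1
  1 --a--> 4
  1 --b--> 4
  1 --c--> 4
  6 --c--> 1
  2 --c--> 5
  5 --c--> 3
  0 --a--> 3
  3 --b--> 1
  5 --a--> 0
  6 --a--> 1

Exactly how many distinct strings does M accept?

The useful subgraph on states {0, 1, 2, 3, 5, 6} is acyclic, so L(M) is finite; the longest accepting path visits 5 useful states, giving maximum string length 4.
Counting accepting paths from 2 by length: 1 of length 1, 2 of length 2, 7 of length 3, 4 of length 4. Total 14.

14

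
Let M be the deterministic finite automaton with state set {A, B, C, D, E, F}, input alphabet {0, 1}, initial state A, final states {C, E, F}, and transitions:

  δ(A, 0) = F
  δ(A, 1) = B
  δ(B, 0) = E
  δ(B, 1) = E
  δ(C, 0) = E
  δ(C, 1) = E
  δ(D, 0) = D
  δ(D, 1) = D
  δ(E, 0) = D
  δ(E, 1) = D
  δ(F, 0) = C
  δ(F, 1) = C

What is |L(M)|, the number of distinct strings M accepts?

The useful subgraph on states {A, B, C, E, F} is acyclic, so L(M) is finite; the longest accepting path visits 4 useful states, giving maximum string length 3.
Counting accepting paths from A by length: 1 of length 1, 4 of length 2, 4 of length 3. Total 9.

9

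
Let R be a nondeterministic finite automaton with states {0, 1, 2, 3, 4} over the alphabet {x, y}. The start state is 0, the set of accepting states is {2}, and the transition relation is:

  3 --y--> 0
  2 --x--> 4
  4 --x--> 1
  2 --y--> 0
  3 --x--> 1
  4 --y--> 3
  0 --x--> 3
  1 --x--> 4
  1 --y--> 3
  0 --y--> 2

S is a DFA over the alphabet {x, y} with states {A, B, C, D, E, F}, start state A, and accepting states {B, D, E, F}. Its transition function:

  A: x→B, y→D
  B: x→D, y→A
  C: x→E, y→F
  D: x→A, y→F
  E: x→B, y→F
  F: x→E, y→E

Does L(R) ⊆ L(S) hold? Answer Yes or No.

Exploring the product automaton R × S from the start pair (0, A), following both machines on each input symbol, reaches 20 state pairs: (0, A), (3, B), (2, D), (1, D), (4, A), (0, F), (3, F), (1, B), (3, D), (3, E), (2, E), (1, E), (0, E), (4, D), (3, A), (1, A), (4, B), (2, F), (0, D), (4, E).
R accepts in {2} and S accepts in {B, D, E, F}. The reachable pairs whose R-component is accepting are (2, D), (2, E), (2, F); in each of them the S-component is accepting too, so the product for L(R) \ L(S) (R-component accepting, S-component rejecting) has no reachable accepting pair and the difference is empty.
Hence every string in L(R) is also in L(S).

Yes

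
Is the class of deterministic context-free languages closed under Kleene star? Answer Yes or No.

No

L = {c aⁿbⁿ : n≥0} ∪ {cc aⁿb²ⁿ : n≥0} is a DCFL (the number of leading c's fixes which ratio the DPDA checks), but L* is not. Every word of L starts with c, so in a factorisation of the string cc aⁱbʲ (i≥1) into words of L each factor begins at one of the two c's: either the whole string is a single word of L (forcing j = 2i), or it splits as c · (c aⁱbʲ) with c ∈ L (take n = 0) and c aⁱbʲ ∈ L (forcing j = i). Thus L* ∩ cca⁺b* = {cc aⁿbⁿ : n≥1} ∪ {cc aⁿb²ⁿ : n≥1}. A DPDA for L* would give one for this intersection with a regular set, and, started from its configuration after reading cc, one for {aⁿbⁿ : n≥1} ∪ {aⁿb²ⁿ : n≥1}, which no deterministic PDA accepts (a DPDA for it would have a single run on aⁿb²ⁿ, accepting after the prefix aⁿbⁿ and accepting again after n more b's; an ordinary PDA that simulates it on a's and b's and, at any moment when it is accepting, may switch to reading only a fresh letter d while feeding each d to the simulation as a b, would accept aⁱbʲdᵏ (k≥1) exactly when both aⁱbʲ and aⁱbʲ⁺ᵏ are in the language, i.e. its language intersected with the regular set a*b*d⁺ would be exactly {aⁿbⁿdⁿ : n≥1} — impossible, since context-free languages are closed under intersection with regular sets and {aⁿbⁿdⁿ} is not context-free). So L* is not a DCFL.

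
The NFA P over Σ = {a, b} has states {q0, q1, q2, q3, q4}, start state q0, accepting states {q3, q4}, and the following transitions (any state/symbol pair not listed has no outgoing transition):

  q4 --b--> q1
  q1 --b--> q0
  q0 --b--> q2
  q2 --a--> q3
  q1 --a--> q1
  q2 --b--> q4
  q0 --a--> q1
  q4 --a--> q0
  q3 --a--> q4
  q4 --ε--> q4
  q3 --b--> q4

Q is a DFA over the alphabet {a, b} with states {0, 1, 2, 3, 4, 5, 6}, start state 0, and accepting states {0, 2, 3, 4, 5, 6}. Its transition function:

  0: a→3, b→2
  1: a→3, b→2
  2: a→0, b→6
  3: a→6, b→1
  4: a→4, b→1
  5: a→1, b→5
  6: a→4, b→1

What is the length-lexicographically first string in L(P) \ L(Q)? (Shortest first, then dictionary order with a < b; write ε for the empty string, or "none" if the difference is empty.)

The string bbabab is accepted by P but not by Q.
No shorter string lies in the difference, and bbabab is the lexicographically first length-6 string in L(P) \ L(Q).

bbabab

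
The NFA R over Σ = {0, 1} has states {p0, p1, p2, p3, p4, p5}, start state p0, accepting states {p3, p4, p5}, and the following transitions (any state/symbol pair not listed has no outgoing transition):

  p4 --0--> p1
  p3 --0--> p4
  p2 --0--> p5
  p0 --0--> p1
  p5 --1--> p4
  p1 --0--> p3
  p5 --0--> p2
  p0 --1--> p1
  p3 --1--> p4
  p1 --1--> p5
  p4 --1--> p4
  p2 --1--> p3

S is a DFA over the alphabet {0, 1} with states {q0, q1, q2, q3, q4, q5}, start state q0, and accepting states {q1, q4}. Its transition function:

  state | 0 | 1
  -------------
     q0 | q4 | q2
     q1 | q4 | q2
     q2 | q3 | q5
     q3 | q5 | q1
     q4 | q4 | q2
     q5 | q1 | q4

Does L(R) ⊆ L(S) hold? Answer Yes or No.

The string 01 is in L(R) but not in L(S).
So L(R) ⊄ L(S).

No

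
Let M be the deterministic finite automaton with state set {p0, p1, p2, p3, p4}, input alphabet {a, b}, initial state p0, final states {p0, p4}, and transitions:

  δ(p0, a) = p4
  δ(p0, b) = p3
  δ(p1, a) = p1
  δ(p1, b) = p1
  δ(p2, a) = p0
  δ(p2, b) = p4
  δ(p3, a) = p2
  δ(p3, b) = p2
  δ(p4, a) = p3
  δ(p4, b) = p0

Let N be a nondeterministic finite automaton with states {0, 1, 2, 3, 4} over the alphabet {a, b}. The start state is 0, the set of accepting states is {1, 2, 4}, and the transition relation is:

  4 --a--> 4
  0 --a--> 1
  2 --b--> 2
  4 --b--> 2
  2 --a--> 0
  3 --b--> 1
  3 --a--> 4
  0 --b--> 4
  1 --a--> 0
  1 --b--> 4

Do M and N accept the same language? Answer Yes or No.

No

The empty string ε is accepted by M but rejected by N.
So L(M) ≠ L(N).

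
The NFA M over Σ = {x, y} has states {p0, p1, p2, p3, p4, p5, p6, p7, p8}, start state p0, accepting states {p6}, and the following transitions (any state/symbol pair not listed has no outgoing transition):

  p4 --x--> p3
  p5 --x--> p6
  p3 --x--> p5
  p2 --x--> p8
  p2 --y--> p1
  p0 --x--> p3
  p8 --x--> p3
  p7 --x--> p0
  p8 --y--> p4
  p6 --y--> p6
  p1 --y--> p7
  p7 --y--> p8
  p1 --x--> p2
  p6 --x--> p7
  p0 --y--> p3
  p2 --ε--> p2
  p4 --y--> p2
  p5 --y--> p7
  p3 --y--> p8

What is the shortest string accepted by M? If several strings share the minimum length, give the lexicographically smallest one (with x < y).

xxx

A breadth-first search from p0 reaches an accepting state first via the path p0 → p3 → p5 → p6 on input xxx.
No string of length < 3 is accepted (BFS exhausts all shorter strings without reaching an accepting state), and xxx is the lexicographically least accepting string of length 3.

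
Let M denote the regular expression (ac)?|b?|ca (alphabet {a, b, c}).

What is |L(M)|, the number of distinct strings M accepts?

The expression has no Kleene star, so L(M) is finite. Expanding the alternatives gives {ε, b, ac, ca}.
That is 1 of length 0, 1 of length 1, 2 of length 2: 4 strings in all.

4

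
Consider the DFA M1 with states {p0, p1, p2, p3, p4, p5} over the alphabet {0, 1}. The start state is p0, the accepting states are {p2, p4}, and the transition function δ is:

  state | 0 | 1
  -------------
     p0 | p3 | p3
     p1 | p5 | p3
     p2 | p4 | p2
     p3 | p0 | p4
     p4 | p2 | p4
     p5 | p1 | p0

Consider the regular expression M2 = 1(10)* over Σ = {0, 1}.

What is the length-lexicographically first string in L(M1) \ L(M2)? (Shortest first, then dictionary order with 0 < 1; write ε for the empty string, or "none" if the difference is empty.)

01

The string 01 is accepted by M1 but not by M2.
No shorter string lies in the difference, and 01 is the lexicographically first length-2 string in L(M1) \ L(M2).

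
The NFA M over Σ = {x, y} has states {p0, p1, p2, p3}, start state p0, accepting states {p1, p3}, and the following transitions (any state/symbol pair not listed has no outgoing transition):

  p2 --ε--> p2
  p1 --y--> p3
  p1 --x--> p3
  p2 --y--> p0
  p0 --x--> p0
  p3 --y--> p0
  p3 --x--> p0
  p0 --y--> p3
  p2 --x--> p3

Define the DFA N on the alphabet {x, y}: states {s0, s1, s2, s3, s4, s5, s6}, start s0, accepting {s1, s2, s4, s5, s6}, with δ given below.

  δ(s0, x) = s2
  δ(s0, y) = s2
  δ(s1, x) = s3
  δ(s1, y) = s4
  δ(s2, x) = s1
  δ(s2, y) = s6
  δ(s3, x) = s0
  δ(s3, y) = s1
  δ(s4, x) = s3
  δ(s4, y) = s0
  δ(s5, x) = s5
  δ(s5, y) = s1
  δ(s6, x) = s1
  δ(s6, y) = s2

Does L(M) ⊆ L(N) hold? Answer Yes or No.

No

The string xxxyyy is in L(M) but not in L(N).
So L(M) ⊄ L(N).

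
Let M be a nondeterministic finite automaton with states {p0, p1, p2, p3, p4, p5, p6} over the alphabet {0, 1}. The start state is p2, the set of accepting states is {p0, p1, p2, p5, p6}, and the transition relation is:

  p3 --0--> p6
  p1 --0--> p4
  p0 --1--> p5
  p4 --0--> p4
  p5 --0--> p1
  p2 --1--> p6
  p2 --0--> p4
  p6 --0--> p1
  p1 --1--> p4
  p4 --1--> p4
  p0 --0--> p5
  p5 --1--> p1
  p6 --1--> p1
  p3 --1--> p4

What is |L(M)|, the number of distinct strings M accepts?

4

The useful subgraph on states {p1, p2, p6} is acyclic, so L(M) is finite; the longest accepting path visits 3 useful states, giving maximum string length 2.
Counting accepting paths from p2 by length: 1 of length 0, 1 of length 1, 2 of length 2. Total 4.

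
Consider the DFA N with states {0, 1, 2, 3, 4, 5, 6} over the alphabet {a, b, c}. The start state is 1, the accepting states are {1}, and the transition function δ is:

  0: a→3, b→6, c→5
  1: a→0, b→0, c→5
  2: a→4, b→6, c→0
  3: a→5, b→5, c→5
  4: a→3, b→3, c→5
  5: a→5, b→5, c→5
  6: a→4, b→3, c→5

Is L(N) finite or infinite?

finite

The useful states (reachable from 1 and able to reach an accepting state) are {1}.
Restricted to these states the transition graph has no cycle, so every accepting path has bounded length and L is finite.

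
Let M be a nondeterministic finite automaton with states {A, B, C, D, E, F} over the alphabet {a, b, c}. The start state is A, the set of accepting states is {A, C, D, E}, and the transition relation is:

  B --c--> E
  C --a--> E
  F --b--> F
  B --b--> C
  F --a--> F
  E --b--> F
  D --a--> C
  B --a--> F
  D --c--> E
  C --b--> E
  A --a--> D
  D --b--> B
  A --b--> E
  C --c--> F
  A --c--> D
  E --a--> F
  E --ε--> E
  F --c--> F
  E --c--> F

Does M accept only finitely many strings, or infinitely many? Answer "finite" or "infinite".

finite

The useful states (reachable from A and able to reach an accepting state) are {A, B, C, D, E}.
Restricted to these states the transition graph has no cycle, so every accepting path has bounded length and L is finite.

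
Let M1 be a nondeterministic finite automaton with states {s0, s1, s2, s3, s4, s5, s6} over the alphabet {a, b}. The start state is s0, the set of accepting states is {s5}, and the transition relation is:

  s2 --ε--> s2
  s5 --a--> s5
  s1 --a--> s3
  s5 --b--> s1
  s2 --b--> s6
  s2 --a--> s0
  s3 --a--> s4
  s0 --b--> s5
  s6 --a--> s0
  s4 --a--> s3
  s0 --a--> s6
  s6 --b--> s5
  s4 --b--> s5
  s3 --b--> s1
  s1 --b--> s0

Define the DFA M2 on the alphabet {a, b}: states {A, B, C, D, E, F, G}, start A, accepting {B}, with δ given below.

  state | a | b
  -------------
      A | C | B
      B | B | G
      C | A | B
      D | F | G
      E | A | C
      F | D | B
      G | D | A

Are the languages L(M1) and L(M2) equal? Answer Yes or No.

Yes

Exploring the product automaton M1 × M2 from the start pair (s0, A), following both machines on each input symbol, reaches 6 state pairs: (s0, A), (s6, C), (s5, B), (s1, G), (s3, D), (s4, F).
M1 accepts in {s5} and M2 accepts in {B}. In every reachable pair the two components are either both accepting — (s5, B) — or both non-accepting, so no string is accepted by exactly one of the machines: L(M1) \ L(M2) and L(M2) \ L(M1) are both empty.
Hence every string is accepted by M1 iff it is accepted by M2, and the two languages coincide.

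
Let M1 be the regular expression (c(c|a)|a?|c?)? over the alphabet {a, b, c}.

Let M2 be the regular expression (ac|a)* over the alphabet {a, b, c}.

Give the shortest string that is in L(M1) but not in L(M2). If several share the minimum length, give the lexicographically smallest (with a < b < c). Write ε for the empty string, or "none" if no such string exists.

c

The string c is accepted by M1 but not by M2.
No shorter string lies in the difference, and c is the lexicographically first length-1 string in L(M1) \ L(M2).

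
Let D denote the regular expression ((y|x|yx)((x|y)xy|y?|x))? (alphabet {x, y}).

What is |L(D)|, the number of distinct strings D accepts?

15

The expression has no Kleene star, so L(D) is finite. Expanding the alternatives gives {ε, x, y, xx, xy, yx, yy, yxx, yxy, xxxy, xyxy, yxxy, …}.
That is 1 of length 0, 2 of length 1, 4 of length 2, 2 of length 3, 4 of length 4, 2 of length 5: 15 strings in all.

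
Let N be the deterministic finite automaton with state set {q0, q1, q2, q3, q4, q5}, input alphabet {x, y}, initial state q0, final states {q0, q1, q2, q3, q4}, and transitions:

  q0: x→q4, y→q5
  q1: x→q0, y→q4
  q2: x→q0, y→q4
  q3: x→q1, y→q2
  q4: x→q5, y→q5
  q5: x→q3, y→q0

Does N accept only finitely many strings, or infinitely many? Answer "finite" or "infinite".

State q0 is reachable from the start and can reach an accepting state, and it lies on the cycle q0 → q4 → q5 → q0.
Traversing that cycle any number of times yields accepted strings of unbounded length, so the language is infinite.

infinite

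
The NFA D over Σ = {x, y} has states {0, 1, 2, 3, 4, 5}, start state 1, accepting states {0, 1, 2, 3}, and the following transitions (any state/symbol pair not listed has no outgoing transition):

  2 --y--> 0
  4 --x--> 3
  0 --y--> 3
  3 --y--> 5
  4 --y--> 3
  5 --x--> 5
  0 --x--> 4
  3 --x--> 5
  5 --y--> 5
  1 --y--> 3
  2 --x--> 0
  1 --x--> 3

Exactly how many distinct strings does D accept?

3

The useful subgraph on states {1, 3} is acyclic, so L(D) is finite; the longest accepting path visits 2 useful states, giving maximum string length 1.
Counting accepting paths from 1 by length: 1 of length 0, 2 of length 1. Total 3.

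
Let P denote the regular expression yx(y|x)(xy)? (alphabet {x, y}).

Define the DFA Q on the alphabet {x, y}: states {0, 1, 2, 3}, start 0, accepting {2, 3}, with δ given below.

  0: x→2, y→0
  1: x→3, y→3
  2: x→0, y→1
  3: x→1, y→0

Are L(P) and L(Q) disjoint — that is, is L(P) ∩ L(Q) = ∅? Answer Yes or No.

Yes

Converting the expression P to a DFA (subset construction, then merging equivalent states) gives the minimal DFA with states {p0, p1, p2, p3, p4, p5, p6}, start state p0, accepting states {p4, p6} and transitions p0: x→p1, y→p2; p1: x→p1, y→p1; p2: x→p3, y→p1; p3: x→p4, y→p4; p4: x→p5, y→p1; p5: x→p1, y→p6; p6: x→p1, y→p1.
Exploring the product automaton P × Q from the start pair (p0, 0), following both machines on each input symbol, reaches 13 state pairs: (p0, 0), (p1, 2), (p2, 0), (p1, 0), (p1, 1), (p3, 2), (p1, 3), (p4, 0), (p4, 1), (p5, 2), (p5, 3), (p6, 1), (p6, 0).
P accepts in {p4, p6} and Q accepts in {2, 3}; no reachable pair has both components accepting, so no string drives both machines to acceptance simultaneously and L(P) ∩ L(Q) = ∅.
So no string is accepted by both, and the intersection is empty.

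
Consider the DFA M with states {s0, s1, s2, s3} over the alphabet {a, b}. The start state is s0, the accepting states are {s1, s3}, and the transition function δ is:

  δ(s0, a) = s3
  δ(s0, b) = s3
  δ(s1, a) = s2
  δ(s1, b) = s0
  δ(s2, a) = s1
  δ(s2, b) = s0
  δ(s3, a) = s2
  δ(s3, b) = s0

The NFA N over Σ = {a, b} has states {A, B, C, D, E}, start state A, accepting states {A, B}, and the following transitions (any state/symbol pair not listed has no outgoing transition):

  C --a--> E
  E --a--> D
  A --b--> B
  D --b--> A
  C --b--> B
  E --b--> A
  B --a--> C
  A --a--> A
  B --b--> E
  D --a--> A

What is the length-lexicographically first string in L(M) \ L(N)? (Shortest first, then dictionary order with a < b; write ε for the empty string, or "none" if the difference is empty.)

aba

The string aba is accepted by M but not by N.
No shorter string lies in the difference, and aba is the lexicographically first length-3 string in L(M) \ L(N).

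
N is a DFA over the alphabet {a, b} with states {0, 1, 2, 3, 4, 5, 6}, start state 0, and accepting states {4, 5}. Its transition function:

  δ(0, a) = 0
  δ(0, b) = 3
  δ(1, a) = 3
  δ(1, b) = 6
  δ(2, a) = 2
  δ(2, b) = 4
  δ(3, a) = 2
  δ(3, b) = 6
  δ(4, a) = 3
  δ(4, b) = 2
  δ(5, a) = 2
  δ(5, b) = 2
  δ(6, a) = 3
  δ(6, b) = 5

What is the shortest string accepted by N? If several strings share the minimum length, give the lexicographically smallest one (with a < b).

bab

A breadth-first search from 0 reaches an accepting state first via the path 0 → 3 → 2 → 4 on input bab.
No string of length < 3 is accepted (BFS exhausts all shorter strings without reaching an accepting state), and bab is the lexicographically least accepting string of length 3.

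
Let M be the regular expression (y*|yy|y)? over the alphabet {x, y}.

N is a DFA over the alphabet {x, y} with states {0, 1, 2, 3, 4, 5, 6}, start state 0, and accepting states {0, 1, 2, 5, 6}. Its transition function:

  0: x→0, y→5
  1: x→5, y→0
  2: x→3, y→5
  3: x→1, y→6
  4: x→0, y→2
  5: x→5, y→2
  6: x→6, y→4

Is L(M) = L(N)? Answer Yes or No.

The string x is accepted by N but rejected by M.
So L(M) ≠ L(N).

No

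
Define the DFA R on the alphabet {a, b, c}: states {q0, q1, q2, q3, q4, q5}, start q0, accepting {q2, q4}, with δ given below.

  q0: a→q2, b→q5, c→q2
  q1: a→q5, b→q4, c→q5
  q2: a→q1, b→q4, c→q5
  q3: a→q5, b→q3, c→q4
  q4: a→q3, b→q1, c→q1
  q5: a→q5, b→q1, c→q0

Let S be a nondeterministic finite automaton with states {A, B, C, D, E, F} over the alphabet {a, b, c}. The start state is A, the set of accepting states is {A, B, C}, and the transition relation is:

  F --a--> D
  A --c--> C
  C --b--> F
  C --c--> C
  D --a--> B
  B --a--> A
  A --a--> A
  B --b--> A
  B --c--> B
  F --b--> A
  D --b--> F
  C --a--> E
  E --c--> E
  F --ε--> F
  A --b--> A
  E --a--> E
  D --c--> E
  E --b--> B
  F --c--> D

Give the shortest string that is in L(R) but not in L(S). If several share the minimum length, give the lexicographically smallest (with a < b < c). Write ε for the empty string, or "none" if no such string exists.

The string cb is accepted by R but not by S.
No shorter string lies in the difference, and cb is the lexicographically first length-2 string in L(R) \ L(S).

cb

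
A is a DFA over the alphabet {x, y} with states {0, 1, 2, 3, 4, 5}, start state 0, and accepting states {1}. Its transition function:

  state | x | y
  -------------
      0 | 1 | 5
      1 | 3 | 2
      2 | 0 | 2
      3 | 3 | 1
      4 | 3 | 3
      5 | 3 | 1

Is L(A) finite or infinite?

infinite

State 0 is reachable from the start and can reach an accepting state, and it lies on the cycle 0 → 1 → 2 → 0.
Traversing that cycle any number of times yields accepted strings of unbounded length, so the language is infinite.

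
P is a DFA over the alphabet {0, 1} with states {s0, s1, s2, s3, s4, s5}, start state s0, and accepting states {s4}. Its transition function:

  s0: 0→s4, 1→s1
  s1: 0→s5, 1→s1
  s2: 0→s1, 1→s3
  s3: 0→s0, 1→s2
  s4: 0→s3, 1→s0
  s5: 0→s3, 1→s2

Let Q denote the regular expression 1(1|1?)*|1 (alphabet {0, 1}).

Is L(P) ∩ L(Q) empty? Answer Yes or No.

Yes

Converting the expression Q to a DFA (subset construction, then merging equivalent states) gives the minimal DFA with states {q0, q1, q2}, start state q0, accepting states {q2} and transitions q0: 0→q1, 1→q2; q1: 0→q1, 1→q1; q2: 0→q1, 1→q2.
Exploring the product automaton P × Q from the start pair (s0, q0), following both machines on each input symbol, reaches 8 state pairs: (s0, q0), (s4, q1), (s1, q2), (s3, q1), (s0, q1), (s5, q1), (s2, q1), (s1, q1).
P accepts in {s4} and Q accepts in {q2}; no reachable pair has both components accepting, so no string drives both machines to acceptance simultaneously and L(P) ∩ L(Q) = ∅.
So no string is accepted by both, and the intersection is empty.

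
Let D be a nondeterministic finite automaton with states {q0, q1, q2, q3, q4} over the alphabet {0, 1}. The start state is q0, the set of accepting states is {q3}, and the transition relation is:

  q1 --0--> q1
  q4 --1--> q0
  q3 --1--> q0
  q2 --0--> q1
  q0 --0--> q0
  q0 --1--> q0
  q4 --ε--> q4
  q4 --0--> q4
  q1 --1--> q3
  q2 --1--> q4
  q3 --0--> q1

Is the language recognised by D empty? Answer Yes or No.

The states reachable from the start state are {q0}.
None of the accepting states {q3} is reachable, so no string is accepted and L(D) = ∅.

Yes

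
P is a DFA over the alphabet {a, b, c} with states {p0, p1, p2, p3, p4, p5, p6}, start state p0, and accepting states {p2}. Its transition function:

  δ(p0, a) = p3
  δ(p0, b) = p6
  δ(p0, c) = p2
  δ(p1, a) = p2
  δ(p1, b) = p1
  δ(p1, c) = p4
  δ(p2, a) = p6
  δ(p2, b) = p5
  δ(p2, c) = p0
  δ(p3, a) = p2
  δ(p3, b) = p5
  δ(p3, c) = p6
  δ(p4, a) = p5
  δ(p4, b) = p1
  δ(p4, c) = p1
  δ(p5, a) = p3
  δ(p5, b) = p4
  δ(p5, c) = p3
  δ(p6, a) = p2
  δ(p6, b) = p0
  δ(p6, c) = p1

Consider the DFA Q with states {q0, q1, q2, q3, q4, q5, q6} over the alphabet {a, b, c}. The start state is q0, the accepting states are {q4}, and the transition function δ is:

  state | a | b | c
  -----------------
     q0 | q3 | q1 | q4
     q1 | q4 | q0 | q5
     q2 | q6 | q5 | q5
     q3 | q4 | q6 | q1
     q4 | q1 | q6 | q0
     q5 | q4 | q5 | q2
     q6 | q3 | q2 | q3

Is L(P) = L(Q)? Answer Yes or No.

Yes

Exploring the product automaton P × Q from the start pair (p0, q0), following both machines on each input symbol, reaches 7 state pairs: (p0, q0), (p3, q3), (p6, q1), (p2, q4), (p5, q6), (p1, q5), (p4, q2).
P accepts in {p2} and Q accepts in {q4}. In every reachable pair the two components are either both accepting — (p2, q4) — or both non-accepting, so no string is accepted by exactly one of the machines: L(P) \ L(Q) and L(Q) \ L(P) are both empty.
Hence every string is accepted by P iff it is accepted by Q, and the two languages coincide.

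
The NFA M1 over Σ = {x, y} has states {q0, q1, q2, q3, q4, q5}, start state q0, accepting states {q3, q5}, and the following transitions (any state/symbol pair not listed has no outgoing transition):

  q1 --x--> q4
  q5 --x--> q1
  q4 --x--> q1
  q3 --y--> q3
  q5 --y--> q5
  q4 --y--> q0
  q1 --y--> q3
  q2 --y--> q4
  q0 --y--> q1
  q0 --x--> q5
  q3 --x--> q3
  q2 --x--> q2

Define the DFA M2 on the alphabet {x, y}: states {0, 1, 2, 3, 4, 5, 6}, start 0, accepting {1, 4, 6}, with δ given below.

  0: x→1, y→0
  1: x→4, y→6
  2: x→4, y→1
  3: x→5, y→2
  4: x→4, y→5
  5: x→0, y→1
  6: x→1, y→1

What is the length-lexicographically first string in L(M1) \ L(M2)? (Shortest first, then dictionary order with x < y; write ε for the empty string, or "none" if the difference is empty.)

The string yy is accepted by M1 but not by M2.
No shorter string lies in the difference, and yy is the lexicographically first length-2 string in L(M1) \ L(M2).

yy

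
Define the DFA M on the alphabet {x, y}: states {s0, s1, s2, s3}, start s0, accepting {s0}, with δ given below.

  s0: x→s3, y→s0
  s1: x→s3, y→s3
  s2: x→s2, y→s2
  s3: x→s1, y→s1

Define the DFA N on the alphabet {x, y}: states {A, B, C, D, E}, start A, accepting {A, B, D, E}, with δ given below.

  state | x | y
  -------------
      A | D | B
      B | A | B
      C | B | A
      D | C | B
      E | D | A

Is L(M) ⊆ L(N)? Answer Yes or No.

Exploring the product automaton M × N from the start pair (s0, A), following both machines on each input symbol, reaches 10 state pairs: (s0, A), (s3, D), (s0, B), (s1, C), (s1, B), (s3, A), (s3, B), (s1, D), (s1, A), (s3, C).
M accepts in {s0} and N accepts in {A, B, D, E}. The reachable pairs whose M-component is accepting are (s0, A), (s0, B); in each of them the N-component is accepting too, so the product for L(M) \ L(N) (M-component accepting, N-component rejecting) has no reachable accepting pair and the difference is empty.
Hence every string in L(M) is also in L(N).

Yes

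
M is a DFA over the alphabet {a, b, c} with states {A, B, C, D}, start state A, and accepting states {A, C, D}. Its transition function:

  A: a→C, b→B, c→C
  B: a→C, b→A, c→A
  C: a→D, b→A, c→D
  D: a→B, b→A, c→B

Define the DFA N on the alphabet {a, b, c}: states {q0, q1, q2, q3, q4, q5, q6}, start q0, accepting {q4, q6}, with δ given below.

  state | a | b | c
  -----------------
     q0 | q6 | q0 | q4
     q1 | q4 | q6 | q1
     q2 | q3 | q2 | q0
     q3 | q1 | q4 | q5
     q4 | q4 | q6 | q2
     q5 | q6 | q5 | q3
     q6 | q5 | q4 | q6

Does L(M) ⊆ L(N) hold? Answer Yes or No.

The empty string ε is in L(M) but not in L(N).
So L(M) ⊄ L(N).

No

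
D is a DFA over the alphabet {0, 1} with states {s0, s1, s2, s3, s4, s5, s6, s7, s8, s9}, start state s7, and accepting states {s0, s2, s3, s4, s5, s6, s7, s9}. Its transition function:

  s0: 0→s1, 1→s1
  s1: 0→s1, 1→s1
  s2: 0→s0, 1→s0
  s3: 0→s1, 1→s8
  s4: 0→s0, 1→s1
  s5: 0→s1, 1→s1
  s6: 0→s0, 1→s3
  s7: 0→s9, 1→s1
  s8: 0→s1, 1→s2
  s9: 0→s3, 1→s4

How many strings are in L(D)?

8

The useful subgraph on states {s0, s2, s3, s4, s7, s8, s9} is acyclic, so L(D) is finite; the longest accepting path visits 6 useful states, giving maximum string length 5.
Counting accepting paths from s7 by length: 1 of length 0, 1 of length 1, 2 of length 2, 1 of length 3, 1 of length 4, 2 of length 5. Total 8.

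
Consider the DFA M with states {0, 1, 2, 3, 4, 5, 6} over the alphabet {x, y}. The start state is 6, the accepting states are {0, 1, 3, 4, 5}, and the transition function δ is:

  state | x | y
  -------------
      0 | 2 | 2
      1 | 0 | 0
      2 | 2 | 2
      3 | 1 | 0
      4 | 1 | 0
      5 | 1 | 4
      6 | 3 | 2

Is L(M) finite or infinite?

finite

The useful states (reachable from 6 and able to reach an accepting state) are {0, 1, 3, 6}.
Restricted to these states the transition graph has no cycle, so every accepting path has bounded length and L is finite.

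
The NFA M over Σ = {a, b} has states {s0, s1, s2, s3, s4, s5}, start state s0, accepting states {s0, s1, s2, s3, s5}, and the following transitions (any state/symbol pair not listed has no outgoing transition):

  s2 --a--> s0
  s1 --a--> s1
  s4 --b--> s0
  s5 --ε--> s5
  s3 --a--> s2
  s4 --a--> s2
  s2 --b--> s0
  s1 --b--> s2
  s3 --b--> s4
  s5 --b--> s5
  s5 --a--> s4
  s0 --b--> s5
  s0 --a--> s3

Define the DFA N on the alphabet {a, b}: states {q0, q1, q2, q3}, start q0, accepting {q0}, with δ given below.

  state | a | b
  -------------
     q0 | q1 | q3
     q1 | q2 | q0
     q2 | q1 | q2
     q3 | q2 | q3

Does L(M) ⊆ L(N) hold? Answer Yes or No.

The string a is in L(M) but not in L(N).
So L(M) ⊄ L(N).

No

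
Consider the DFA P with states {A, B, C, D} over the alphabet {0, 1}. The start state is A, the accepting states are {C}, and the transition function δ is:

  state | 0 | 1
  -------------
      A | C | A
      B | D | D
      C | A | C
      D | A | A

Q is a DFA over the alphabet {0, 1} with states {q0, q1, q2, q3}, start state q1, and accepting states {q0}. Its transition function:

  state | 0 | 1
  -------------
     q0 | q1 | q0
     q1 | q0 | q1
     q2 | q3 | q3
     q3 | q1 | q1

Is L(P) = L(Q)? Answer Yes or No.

Yes

Exploring the product automaton P × Q from the start pair (A, q1), following both machines on each input symbol, reaches 2 state pairs: (A, q1), (C, q0).
P accepts in {C} and Q accepts in {q0}. In every reachable pair the two components are either both accepting — (C, q0) — or both non-accepting, so no string is accepted by exactly one of the machines: L(P) \ L(Q) and L(Q) \ L(P) are both empty.
Hence every string is accepted by P iff it is accepted by Q, and the two languages coincide.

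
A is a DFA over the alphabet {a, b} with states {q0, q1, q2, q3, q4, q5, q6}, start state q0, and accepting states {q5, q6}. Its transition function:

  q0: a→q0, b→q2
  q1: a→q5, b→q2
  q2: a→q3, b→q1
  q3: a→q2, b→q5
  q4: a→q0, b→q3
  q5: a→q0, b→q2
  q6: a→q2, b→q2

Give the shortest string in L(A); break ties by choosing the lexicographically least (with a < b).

A breadth-first search from q0 reaches an accepting state first via the path q0 → q2 → q3 → q5 on input bab.
No string of length < 3 is accepted (BFS exhausts all shorter strings without reaching an accepting state), and bab is the lexicographically least accepting string of length 3.

bab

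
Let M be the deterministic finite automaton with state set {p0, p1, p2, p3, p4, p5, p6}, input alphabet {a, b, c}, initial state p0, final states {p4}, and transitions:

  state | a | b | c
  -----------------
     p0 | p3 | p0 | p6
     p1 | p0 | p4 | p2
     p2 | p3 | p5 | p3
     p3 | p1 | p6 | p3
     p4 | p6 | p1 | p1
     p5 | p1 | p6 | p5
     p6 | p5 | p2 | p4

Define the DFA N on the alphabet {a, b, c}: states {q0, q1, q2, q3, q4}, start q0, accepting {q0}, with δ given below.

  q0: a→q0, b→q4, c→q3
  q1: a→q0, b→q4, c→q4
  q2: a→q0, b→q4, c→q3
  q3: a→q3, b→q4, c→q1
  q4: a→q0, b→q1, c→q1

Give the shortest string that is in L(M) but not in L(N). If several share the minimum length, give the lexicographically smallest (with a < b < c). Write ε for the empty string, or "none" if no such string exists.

The string cc is accepted by M but not by N.
No shorter string lies in the difference, and cc is the lexicographically first length-2 string in L(M) \ L(N).

cc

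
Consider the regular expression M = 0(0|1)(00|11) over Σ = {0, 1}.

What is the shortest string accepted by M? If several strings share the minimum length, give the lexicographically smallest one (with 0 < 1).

0000

By inspection of the expression, no string of length less than 4 matches, and 0000 is the lexicographically first match of length 4.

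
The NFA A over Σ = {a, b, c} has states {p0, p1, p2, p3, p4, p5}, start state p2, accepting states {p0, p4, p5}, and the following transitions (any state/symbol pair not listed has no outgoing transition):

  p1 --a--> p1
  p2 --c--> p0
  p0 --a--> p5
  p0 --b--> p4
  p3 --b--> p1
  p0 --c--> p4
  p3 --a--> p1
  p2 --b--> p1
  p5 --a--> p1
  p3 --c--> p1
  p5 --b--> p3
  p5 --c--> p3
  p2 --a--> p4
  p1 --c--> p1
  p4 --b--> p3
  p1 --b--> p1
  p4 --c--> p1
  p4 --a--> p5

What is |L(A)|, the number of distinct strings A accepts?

The useful subgraph on states {p0, p2, p4, p5} is acyclic, so L(A) is finite; the longest accepting path visits 4 useful states, giving maximum string length 3.
Counting accepting paths from p2 by length: 2 of length 1, 4 of length 2, 2 of length 3. Total 8.

8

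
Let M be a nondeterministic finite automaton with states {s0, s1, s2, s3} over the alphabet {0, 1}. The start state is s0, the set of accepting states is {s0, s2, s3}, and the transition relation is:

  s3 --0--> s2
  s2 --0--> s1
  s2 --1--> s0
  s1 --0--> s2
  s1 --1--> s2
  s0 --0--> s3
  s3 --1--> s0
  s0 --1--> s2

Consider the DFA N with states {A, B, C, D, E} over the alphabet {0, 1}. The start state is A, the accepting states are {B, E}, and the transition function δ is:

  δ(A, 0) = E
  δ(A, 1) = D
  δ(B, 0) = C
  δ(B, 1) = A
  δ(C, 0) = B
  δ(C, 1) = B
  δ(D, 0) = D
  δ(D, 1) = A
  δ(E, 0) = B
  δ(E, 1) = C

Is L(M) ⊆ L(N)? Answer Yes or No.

No

The empty string ε is in L(M) but not in L(N).
So L(M) ⊄ L(N).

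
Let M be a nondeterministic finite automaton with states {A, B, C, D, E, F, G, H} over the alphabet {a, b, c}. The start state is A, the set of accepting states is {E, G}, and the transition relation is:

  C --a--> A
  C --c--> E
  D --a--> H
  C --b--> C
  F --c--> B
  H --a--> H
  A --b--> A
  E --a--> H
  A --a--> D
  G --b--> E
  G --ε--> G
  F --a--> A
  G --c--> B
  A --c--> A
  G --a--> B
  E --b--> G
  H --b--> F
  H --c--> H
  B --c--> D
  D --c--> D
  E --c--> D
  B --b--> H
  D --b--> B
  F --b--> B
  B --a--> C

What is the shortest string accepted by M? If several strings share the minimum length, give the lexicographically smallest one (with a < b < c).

A breadth-first search from A reaches an accepting state first via the path A → D → B → C → E on input abac.
No string of length < 4 is accepted (BFS exhausts all shorter strings without reaching an accepting state), and abac is the lexicographically least accepting string of length 4.

abac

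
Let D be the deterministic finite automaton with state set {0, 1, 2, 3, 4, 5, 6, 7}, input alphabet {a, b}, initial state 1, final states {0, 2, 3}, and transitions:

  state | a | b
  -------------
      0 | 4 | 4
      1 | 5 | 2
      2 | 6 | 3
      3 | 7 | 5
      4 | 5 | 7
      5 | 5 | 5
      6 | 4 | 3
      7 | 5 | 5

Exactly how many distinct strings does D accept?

3

The useful subgraph on states {1, 2, 3, 6} is acyclic, so L(D) is finite; the longest accepting path visits 4 useful states, giving maximum string length 3.
Counting accepting paths from 1 by length: 1 of length 1, 1 of length 2, 1 of length 3. Total 3.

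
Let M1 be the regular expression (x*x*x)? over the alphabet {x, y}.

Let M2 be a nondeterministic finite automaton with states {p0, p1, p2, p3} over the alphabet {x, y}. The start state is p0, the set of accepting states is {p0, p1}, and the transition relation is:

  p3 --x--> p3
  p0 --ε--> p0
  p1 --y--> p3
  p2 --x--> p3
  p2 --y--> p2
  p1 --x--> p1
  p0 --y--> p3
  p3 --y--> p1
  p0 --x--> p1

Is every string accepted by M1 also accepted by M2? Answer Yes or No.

Yes

Converting the expression M1 to a DFA (subset construction, then merging equivalent states) gives the minimal DFA with states {r0, r1}, start state r0, accepting states {r0} and transitions r0: x→r0, y→r1; r1: x→r1, y→r1.
Exploring the product automaton M1 × M2 from the start pair (r0, p0), following both machines on each input symbol, reaches 4 state pairs: (r0, p0), (r0, p1), (r1, p3), (r1, p1).
M1 accepts in {r0} and M2 accepts in {p0, p1}. The reachable pairs whose M1-component is accepting are (r0, p0), (r0, p1); in each of them the M2-component is accepting too, so the product for L(M1) \ L(M2) (M1-component accepting, M2-component rejecting) has no reachable accepting pair and the difference is empty.
Hence every string in L(M1) is also in L(M2).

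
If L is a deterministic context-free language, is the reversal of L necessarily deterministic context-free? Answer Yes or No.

L = {c bⁿaⁿ : n≥0} ∪ {d b²ⁿaⁿ : n≥0} is a DCFL: the first symbol tells a deterministic PDA whether to pop one or two b's per a. Its reversal Lᴿ = {aⁿbⁿ c : n≥0} ∪ {aⁿb²ⁿ d : n≥0} is not. DCFLs are closed under right quotient by regular languages, and Lᴿ/{c, d} = {aⁿbⁿ : n≥0} ∪ {aⁿb²ⁿ : n≥0} — the standard context-free language accepted by no deterministic PDA (intuitively the machine would have to commit to a b-to-a ratio before the distinguishing marker arrives; formally, a DPDA for it would have a single run on aⁿb²ⁿ, accepting after the prefix aⁿbⁿ and accepting again after n more b's; an ordinary PDA that simulates it on a's and b's and, at any moment when it is accepting, may switch to reading only a fresh letter e while feeding each e to the simulation as a b, would accept aⁱbʲeᵏ (k≥1) exactly when both aⁱbʲ and aⁱbʲ⁺ᵏ are in the language, i.e. its language intersected with the regular set a*b*e⁺ would be exactly {aⁿbⁿeⁿ : n≥1} — impossible, since context-free languages are closed under intersection with regular sets and {aⁿbⁿeⁿ} is not context-free). So Lᴿ cannot be a DCFL.

No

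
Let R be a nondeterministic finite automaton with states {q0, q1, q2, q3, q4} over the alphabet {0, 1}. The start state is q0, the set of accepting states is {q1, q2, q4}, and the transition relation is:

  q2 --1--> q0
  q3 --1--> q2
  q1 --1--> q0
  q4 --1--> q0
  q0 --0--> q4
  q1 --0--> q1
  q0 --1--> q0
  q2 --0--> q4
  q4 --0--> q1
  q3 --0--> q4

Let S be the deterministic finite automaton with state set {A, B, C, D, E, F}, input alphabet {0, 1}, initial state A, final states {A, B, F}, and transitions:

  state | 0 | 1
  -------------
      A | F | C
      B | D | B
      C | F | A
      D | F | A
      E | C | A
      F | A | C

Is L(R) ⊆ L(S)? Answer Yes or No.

Yes

Exploring the product automaton R × S from the start pair (q0, A), following both machines on each input symbol, reaches 5 state pairs: (q0, A), (q4, F), (q0, C), (q1, A), (q1, F).
R accepts in {q1, q2, q4} and S accepts in {A, B, F}. The reachable pairs whose R-component is accepting are (q4, F), (q1, A), (q1, F); in each of them the S-component is accepting too, so the product for L(R) \ L(S) (R-component accepting, S-component rejecting) has no reachable accepting pair and the difference is empty.
Hence every string in L(R) is also in L(S).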